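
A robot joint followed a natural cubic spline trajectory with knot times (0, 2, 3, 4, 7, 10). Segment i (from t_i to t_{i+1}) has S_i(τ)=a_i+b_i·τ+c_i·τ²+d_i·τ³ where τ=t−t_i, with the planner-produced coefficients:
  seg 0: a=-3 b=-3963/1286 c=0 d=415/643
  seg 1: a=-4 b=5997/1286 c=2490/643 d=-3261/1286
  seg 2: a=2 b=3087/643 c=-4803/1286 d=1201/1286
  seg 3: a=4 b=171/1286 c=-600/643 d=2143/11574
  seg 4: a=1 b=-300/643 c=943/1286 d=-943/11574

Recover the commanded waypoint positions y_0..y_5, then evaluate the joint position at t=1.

y_0=-3 y_1=-4 y_2=2 y_3=4 y_4=1 y_5=4
S(1) = -6991/1286

y_0 = S_0(0) = a_0 = -3
y_1 = S_1(0) = a_1 = -4
y_2 = S_2(0) = a_2 = 2
y_3 = S_3(0) = a_3 = 4
y_4 = S_4(0) = a_4 = 1
y_5 = S_4(3) = 4
t_q=1 is in segment 0 (τ=1); S_0(τ)=-6991/1286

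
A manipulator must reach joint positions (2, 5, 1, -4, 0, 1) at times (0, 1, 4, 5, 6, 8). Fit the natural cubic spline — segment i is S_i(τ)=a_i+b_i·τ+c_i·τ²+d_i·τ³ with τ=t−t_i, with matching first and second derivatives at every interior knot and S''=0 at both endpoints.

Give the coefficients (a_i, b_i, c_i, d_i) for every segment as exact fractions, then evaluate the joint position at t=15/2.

  seg 0: a=2 b=23981/7302 c=0 d=-2075/7302
  seg 1: a=5 b=8878/3651 c=-2075/2434 d=-2939/21906
  seg 2: a=1 b=-46045/7302 c=-2507/1217 d=24577/7302
  seg 3: a=-4 b=-1199/3651 c=19563/2434 d=-27083/7302
  seg 4: a=0 b=33731/7302 c=-3760/1217 d=1880/3651
S(15/2) = 8351/4868

Δ: Δ0=3, Δ1=-4/3, Δ2=-5, Δ3=4, Δ4=1/2
row 1: diag=8, rhs=-26; c'=3/8, d'=-13/4
row 2: denom=8−3·3/8=55/8; d'=(-22−3·-13/4)/(55/8)=-98/55
row 3: denom=4−1·8/55=212/55; d'=(54−1·-98/55)/(212/55)=767/53
row 4: denom=6−1·55/212=1217/212; d'=(-21−1·767/53)/(1217/212)=-7520/1217
back: M4=-7520/1217
back: M3=767/53−55/212·-7520/1217=19563/1217
back: M2=-98/55−8/55·19563/1217=-5014/1217
back: M1=-13/4−3/8·-5014/1217=-2075/1217
M: M0=0, M1=-2075/1217, M2=-5014/1217, M3=19563/1217, M4=-7520/1217, M5=0
seg 0: a=2, c=M0/2=0, d=(M1−M0)/(6·1)=-2075/7302, b=Δ0−h0·(2M0+M1)/6=23981/7302
seg 1: a=5, c=M1/2=-2075/2434, d=(M2−M1)/(6·3)=-2939/21906, b=Δ1−h1·(2M1+M2)/6=8878/3651
seg 2: a=1, c=M2/2=-2507/1217, d=(M3−M2)/(6·1)=24577/7302, b=Δ2−h2·(2M2+M3)/6=-46045/7302
seg 3: a=-4, c=M3/2=19563/2434, d=(M4−M3)/(6·1)=-27083/7302, b=Δ3−h3·(2M3+M4)/6=-1199/3651
seg 4: a=0, c=M4/2=-3760/1217, d=(M5−M4)/(6·2)=1880/3651, b=Δ4−h4·(2M4+M5)/6=33731/7302
t_q=15/2 → seg 4, τ=3/2; S=0+33731/7302·τ+-3760/1217·τ²+1880/3651·τ³=8351/4868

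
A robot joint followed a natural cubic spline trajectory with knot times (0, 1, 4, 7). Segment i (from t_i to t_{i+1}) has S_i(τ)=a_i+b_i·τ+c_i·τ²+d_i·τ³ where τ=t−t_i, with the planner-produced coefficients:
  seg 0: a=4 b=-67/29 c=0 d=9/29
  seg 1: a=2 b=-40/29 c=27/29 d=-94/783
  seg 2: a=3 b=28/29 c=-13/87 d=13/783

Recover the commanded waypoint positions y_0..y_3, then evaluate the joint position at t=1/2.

y_0 = S_0(0) = a_0 = 4
y_1 = S_1(0) = a_1 = 2
y_2 = S_2(0) = a_2 = 3
y_3 = S_2(3) = 5
t_q=1/2 is in segment 0 (τ=1/2); S_0(τ)=669/232

y_0=4 y_1=2 y_2=3 y_3=5
S(1/2) = 669/232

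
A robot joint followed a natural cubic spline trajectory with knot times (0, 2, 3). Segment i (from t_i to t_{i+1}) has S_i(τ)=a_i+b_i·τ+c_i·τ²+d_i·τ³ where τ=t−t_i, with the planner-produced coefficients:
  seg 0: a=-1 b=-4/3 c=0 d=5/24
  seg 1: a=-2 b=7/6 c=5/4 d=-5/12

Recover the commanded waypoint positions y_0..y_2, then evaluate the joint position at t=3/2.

y_0=-1 y_1=-2 y_2=0
S(3/2) = -147/64

y_0 = S_0(0) = a_0 = -1
y_1 = S_1(0) = a_1 = -2
y_2 = S_1(1) = 0
t_q=3/2 is in segment 0 (τ=3/2); S_0(τ)=-147/64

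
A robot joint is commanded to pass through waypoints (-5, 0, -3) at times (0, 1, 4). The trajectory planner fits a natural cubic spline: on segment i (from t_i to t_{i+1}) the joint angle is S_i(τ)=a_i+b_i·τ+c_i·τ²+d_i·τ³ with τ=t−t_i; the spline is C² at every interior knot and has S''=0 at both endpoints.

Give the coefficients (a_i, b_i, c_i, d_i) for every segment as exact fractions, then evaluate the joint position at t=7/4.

  seg 0: a=-5 b=23/4 c=0 d=-3/4
  seg 1: a=0 b=7/2 c=-9/4 d=1/4
S(7/4) = 375/256

Δ: Δ0=5, Δ1=-1
row 1: diag=8, rhs=-36; c'=3/8, d'=-9/2
back: M1=-9/2
M: M0=0, M1=-9/2, M2=0
seg 0: a=-5, c=M0/2=0, d=(M1−M0)/(6·1)=-3/4, b=Δ0−h0·(2M0+M1)/6=23/4
seg 1: a=0, c=M1/2=-9/4, d=(M2−M1)/(6·3)=1/4, b=Δ1−h1·(2M1+M2)/6=7/2
t_q=7/4 → seg 1, τ=3/4; S=0+7/2·τ+-9/4·τ²+1/4·τ³=375/256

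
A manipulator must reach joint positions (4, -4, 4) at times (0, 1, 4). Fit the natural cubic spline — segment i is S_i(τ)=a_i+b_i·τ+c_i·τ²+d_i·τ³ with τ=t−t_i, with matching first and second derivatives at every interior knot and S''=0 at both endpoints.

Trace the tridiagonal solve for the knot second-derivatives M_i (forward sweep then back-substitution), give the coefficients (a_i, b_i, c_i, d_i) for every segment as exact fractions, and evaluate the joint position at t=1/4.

Δ: Δ0=-8, Δ1=8/3
row 1: diag=8, rhs=64; c'=3/8, d'=8
back: M1=8
M: M0=0, M1=8, M2=0
seg 0: a=4, c=M0/2=0, d=(M1−M0)/(6·1)=4/3, b=Δ0−h0·(2M0+M1)/6=-28/3
seg 1: a=-4, c=M1/2=4, d=(M2−M1)/(6·3)=-4/9, b=Δ1−h1·(2M1+M2)/6=-16/3
t_q=1/4 → seg 0, τ=1/4; S=4+-28/3·τ+0·τ²+4/3·τ³=27/16

  seg 0: a=4 b=-28/3 c=0 d=4/3
  seg 1: a=-4 b=-16/3 c=4 d=-4/9
S(1/4) = 27/16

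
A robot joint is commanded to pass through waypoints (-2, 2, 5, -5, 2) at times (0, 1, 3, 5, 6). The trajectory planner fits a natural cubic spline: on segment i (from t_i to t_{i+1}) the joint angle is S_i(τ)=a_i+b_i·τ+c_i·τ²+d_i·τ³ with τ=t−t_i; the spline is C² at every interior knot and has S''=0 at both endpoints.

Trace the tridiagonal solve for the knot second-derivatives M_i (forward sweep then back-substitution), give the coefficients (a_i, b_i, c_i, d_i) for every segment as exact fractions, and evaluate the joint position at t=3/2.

Δ: Δ0=4, Δ1=3/2, Δ2=-5, Δ3=7
row 1: diag=6, rhs=-15; c'=1/3, d'=-5/2
row 2: denom=8−2·1/3=22/3; d'=(-39−2·-5/2)/(22/3)=-51/11
row 3: denom=6−2·3/11=60/11; d'=(72−2·-51/11)/(60/11)=149/10
back: M3=149/10
back: M2=-51/11−3/11·149/10=-87/10
back: M1=-5/2−1/3·-87/10=2/5
M: M0=0, M1=2/5, M2=-87/10, M3=149/10, M4=0
seg 0: a=-2, c=M0/2=0, d=(M1−M0)/(6·1)=1/15, b=Δ0−h0·(2M0+M1)/6=59/15
seg 1: a=2, c=M1/2=1/5, d=(M2−M1)/(6·2)=-91/120, b=Δ1−h1·(2M1+M2)/6=62/15
seg 2: a=5, c=M2/2=-87/20, d=(M3−M2)/(6·2)=59/30, b=Δ2−h2·(2M2+M3)/6=-25/6
seg 3: a=-5, c=M3/2=149/20, d=(M4−M3)/(6·1)=-149/60, b=Δ3−h3·(2M3+M4)/6=61/30
t_q=3/2 → seg 1, τ=1/2; S=2+62/15·τ+1/5·τ²+-91/120·τ³=1287/320

  seg 0: a=-2 b=59/15 c=0 d=1/15
  seg 1: a=2 b=62/15 c=1/5 d=-91/120
  seg 2: a=5 b=-25/6 c=-87/20 d=59/30
  seg 3: a=-5 b=61/30 c=149/20 d=-149/60
S(3/2) = 1287/320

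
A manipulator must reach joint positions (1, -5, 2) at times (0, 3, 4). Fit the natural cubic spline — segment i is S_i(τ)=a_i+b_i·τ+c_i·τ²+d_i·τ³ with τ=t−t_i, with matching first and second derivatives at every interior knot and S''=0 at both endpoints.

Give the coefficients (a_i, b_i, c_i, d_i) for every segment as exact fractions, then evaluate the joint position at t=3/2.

  seg 0: a=1 b=-43/8 c=0 d=3/8
  seg 1: a=-5 b=19/4 c=27/8 d=-9/8
S(3/2) = -371/64

Δ: Δ0=-2, Δ1=7
row 1: diag=8, rhs=54; c'=1/8, d'=27/4
back: M1=27/4
M: M0=0, M1=27/4, M2=0
seg 0: a=1, c=M0/2=0, d=(M1−M0)/(6·3)=3/8, b=Δ0−h0·(2M0+M1)/6=-43/8
seg 1: a=-5, c=M1/2=27/8, d=(M2−M1)/(6·1)=-9/8, b=Δ1−h1·(2M1+M2)/6=19/4
t_q=3/2 → seg 0, τ=3/2; S=1+-43/8·τ+0·τ²+3/8·τ³=-371/64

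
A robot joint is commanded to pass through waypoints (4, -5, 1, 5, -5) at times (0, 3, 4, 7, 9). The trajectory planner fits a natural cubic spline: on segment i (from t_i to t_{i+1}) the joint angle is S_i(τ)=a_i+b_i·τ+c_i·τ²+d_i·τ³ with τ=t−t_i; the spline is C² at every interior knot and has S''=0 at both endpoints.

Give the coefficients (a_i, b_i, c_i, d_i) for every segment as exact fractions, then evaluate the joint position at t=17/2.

Δ: Δ0=-3, Δ1=6, Δ2=4/3, Δ3=-5
row 1: diag=8, rhs=54; c'=1/8, d'=27/4
row 2: denom=8−1·1/8=63/8; d'=(-28−1·27/4)/(63/8)=-278/63
row 3: denom=10−3·8/21=62/7; d'=(-38−3·-278/63)/(62/7)=-260/93
back: M3=-260/93
back: M2=-278/63−8/21·-260/93=-934/279
back: M1=27/4−1/8·-934/279=2000/279
M: M0=0, M1=2000/279, M2=-934/279, M3=-260/93, M4=0
seg 0: a=4, c=M0/2=0, d=(M1−M0)/(6·3)=1000/2511, b=Δ0−h0·(2M0+M1)/6=-1837/279
seg 1: a=-5, c=M1/2=1000/279, d=(M2−M1)/(6·1)=-163/93, b=Δ1−h1·(2M1+M2)/6=1163/279
seg 2: a=1, c=M2/2=-467/279, d=(M3−M2)/(6·3)=77/2511, b=Δ2−h2·(2M2+M3)/6=1696/279
seg 3: a=5, c=M3/2=-130/93, d=(M4−M3)/(6·2)=65/279, b=Δ3−h3·(2M3+M4)/6=-875/279
t_q=17/2 → seg 3, τ=3/2; S=5+-875/279·τ+-130/93·τ²+65/279·τ³=-1535/744

  seg 0: a=4 b=-1837/279 c=0 d=1000/2511
  seg 1: a=-5 b=1163/279 c=1000/279 d=-163/93
  seg 2: a=1 b=1696/279 c=-467/279 d=77/2511
  seg 3: a=5 b=-875/279 c=-130/93 d=65/279
S(17/2) = -1535/744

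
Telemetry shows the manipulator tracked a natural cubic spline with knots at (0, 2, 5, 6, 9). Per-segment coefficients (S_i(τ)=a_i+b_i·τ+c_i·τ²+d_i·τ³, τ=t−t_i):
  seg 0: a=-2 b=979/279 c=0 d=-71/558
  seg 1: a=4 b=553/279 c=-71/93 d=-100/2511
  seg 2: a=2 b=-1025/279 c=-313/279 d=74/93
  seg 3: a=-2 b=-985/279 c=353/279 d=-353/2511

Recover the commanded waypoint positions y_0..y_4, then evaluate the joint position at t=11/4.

y_0=-2 y_1=4 y_2=2 y_3=-2 y_4=-5
S(11/4) = 625/124

y_0 = S_0(0) = a_0 = -2
y_1 = S_1(0) = a_1 = 4
y_2 = S_2(0) = a_2 = 2
y_3 = S_3(0) = a_3 = -2
y_4 = S_3(3) = -5
t_q=11/4 is in segment 1 (τ=3/4); S_1(τ)=625/124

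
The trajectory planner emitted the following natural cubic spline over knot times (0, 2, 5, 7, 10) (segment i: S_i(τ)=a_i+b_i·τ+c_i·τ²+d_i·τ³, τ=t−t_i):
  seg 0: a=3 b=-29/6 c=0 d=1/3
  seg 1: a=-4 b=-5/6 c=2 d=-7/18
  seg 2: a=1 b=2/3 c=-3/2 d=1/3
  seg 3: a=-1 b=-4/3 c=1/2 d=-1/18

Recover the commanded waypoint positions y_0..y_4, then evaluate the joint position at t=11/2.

y_0 = S_0(0) = a_0 = 3
y_1 = S_1(0) = a_1 = -4
y_2 = S_2(0) = a_2 = 1
y_3 = S_3(0) = a_3 = -1
y_4 = S_3(3) = -2
t_q=11/2 is in segment 2 (τ=1/2); S_2(τ)=1

y_0=3 y_1=-4 y_2=1 y_3=-1 y_4=-2
S(11/2) = 1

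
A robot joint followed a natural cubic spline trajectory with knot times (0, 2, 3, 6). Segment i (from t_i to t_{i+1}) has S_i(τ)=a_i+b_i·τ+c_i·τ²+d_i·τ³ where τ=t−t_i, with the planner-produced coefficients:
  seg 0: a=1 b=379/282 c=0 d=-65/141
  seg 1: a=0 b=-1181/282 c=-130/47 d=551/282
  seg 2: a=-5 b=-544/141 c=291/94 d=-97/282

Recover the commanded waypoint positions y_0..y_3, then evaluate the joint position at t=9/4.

y_0 = S_0(0) = a_0 = 1
y_1 = S_1(0) = a_1 = 0
y_2 = S_2(0) = a_2 = -5
y_3 = S_2(3) = 2
t_q=9/4 is in segment 1 (τ=1/4); S_1(τ)=-7155/6016

y_0=1 y_1=0 y_2=-5 y_3=2
S(9/4) = -7155/6016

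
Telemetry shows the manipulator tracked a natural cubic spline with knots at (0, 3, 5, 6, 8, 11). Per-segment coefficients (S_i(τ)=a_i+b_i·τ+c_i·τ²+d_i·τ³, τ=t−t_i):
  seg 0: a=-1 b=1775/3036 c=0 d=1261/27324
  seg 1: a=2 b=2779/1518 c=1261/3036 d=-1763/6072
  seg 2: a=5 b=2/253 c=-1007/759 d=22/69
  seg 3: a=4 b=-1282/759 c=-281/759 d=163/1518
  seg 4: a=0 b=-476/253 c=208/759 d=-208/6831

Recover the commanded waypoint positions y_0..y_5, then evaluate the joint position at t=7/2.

y_0=-1 y_1=2 y_2=5 y_3=4 y_4=0 y_5=-4
S(7/2) = 48299/16192

y_0 = S_0(0) = a_0 = -1
y_1 = S_1(0) = a_1 = 2
y_2 = S_2(0) = a_2 = 5
y_3 = S_3(0) = a_3 = 4
y_4 = S_4(0) = a_4 = 0
y_5 = S_4(3) = -4
t_q=7/2 is in segment 1 (τ=1/2); S_1(τ)=48299/16192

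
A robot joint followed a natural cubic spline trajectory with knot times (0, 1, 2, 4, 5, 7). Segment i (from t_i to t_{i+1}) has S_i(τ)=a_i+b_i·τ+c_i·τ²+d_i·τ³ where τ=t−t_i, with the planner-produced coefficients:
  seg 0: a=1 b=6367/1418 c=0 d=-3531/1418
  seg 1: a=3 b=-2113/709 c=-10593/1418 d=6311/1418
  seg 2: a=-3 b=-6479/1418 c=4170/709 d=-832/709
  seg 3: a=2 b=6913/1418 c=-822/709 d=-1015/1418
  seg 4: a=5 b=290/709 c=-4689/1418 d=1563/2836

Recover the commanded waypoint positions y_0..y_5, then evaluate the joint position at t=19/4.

y_0=1 y_1=3 y_2=-3 y_3=2 y_4=5 y_5=-3
S(19/4) = 426739/90752

y_0 = S_0(0) = a_0 = 1
y_1 = S_1(0) = a_1 = 3
y_2 = S_2(0) = a_2 = -3
y_3 = S_3(0) = a_3 = 2
y_4 = S_4(0) = a_4 = 5
y_5 = S_4(2) = -3
t_q=19/4 is in segment 3 (τ=3/4); S_3(τ)=426739/90752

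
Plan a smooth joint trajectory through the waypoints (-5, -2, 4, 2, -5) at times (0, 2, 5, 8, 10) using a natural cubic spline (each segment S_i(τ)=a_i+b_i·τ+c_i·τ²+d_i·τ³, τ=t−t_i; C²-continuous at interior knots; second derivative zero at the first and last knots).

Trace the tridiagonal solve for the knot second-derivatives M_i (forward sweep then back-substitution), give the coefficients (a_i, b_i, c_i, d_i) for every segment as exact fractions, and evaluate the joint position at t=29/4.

  seg 0: a=-5 b=131/102 c=0 d=11/204
  seg 1: a=-2 b=197/102 c=11/34 d=-46/459
  seg 2: a=4 b=7/6 c=-59/102 d=-5/459
  seg 3: a=2 b=-265/102 c=-23/34 d=23/204
S(29/4) = 3887/1088

Δ: Δ0=3/2, Δ1=2, Δ2=-2/3, Δ3=-7/2
row 1: diag=10, rhs=3; c'=3/10, d'=3/10
row 2: denom=12−3·3/10=111/10; d'=(-16−3·3/10)/(111/10)=-169/111
row 3: denom=10−3·10/37=340/37; d'=(-17−3·-169/111)/(340/37)=-23/17
back: M3=-23/17
back: M2=-169/111−10/37·-23/17=-59/51
back: M1=3/10−3/10·-59/51=11/17
M: M0=0, M1=11/17, M2=-59/51, M3=-23/17, M4=0
seg 0: a=-5, c=M0/2=0, d=(M1−M0)/(6·2)=11/204, b=Δ0−h0·(2M0+M1)/6=131/102
seg 1: a=-2, c=M1/2=11/34, d=(M2−M1)/(6·3)=-46/459, b=Δ1−h1·(2M1+M2)/6=197/102
seg 2: a=4, c=M2/2=-59/102, d=(M3−M2)/(6·3)=-5/459, b=Δ2−h2·(2M2+M3)/6=7/6
seg 3: a=2, c=M3/2=-23/34, d=(M4−M3)/(6·2)=23/204, b=Δ3−h3·(2M3+M4)/6=-265/102
t_q=29/4 → seg 2, τ=9/4; S=4+7/6·τ+-59/102·τ²+-5/459·τ³=3887/1088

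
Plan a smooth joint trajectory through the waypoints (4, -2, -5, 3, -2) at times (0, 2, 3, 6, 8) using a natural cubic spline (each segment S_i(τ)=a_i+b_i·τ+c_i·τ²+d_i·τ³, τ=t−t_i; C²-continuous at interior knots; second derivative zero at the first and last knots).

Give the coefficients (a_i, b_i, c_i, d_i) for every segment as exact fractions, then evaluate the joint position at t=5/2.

  seg 0: a=4 b=-3311/1248 c=0 d=-433/4992
  seg 1: a=-2 b=-2305/624 c=-433/832 d=3031/2496
  seg 2: a=-5 b=-2725/2496 c=1299/416 d=-359/576
  seg 3: a=3 b=509/624 c=-2069/832 d=2069/4992
S(5/2) = -25461/6656

Δ: Δ0=-3, Δ1=-3, Δ2=8/3, Δ3=-5/2
row 1: diag=6, rhs=0; c'=1/6, d'=0
row 2: denom=8−1·1/6=47/6; d'=(34−1·0)/(47/6)=204/47
row 3: denom=10−3·18/47=416/47; d'=(-31−3·204/47)/(416/47)=-2069/416
back: M3=-2069/416
back: M2=204/47−18/47·-2069/416=1299/208
back: M1=0−1/6·1299/208=-433/416
M: M0=0, M1=-433/416, M2=1299/208, M3=-2069/416, M4=0
seg 0: a=4, c=M0/2=0, d=(M1−M0)/(6·2)=-433/4992, b=Δ0−h0·(2M0+M1)/6=-3311/1248
seg 1: a=-2, c=M1/2=-433/832, d=(M2−M1)/(6·1)=3031/2496, b=Δ1−h1·(2M1+M2)/6=-2305/624
seg 2: a=-5, c=M2/2=1299/416, d=(M3−M2)/(6·3)=-359/576, b=Δ2−h2·(2M2+M3)/6=-2725/2496
seg 3: a=3, c=M3/2=-2069/832, d=(M4−M3)/(6·2)=2069/4992, b=Δ3−h3·(2M3+M4)/6=509/624
t_q=5/2 → seg 1, τ=1/2; S=-2+-2305/624·τ+-433/832·τ²+3031/2496·τ³=-25461/6656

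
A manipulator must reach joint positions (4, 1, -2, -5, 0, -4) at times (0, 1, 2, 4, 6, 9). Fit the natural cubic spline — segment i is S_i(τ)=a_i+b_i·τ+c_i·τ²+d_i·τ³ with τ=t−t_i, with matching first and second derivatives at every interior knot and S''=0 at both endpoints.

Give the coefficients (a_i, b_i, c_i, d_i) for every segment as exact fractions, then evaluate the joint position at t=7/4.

  seg 0: a=4 b=-3559/1191 c=0 d=-14/1191
  seg 1: a=1 b=-3601/1191 c=-14/397 d=70/1191
  seg 2: a=-2 b=-3475/1191 c=56/397 d=2705/9528
  seg 3: a=-5 b=2509/2382 c=2929/1588 d=-5341/9528
  seg 4: a=0 b=2030/1191 c=-603/397 d=67/397
S(7/4) = -16041/12704

Δ: Δ0=-3, Δ1=-3, Δ2=-3/2, Δ3=5/2, Δ4=-4/3
row 1: diag=4, rhs=0; c'=1/4, d'=0
row 2: denom=6−1·1/4=23/4; d'=(9−1·0)/(23/4)=36/23
row 3: denom=8−2·8/23=168/23; d'=(24−2·36/23)/(168/23)=20/7
row 4: denom=10−2·23/84=397/42; d'=(-23−2·20/7)/(397/42)=-1206/397
back: M4=-1206/397
back: M3=20/7−23/84·-1206/397=2929/794
back: M2=36/23−8/23·2929/794=112/397
back: M1=0−1/4·112/397=-28/397
M: M0=0, M1=-28/397, M2=112/397, M3=2929/794, M4=-1206/397, M5=0
seg 0: a=4, c=M0/2=0, d=(M1−M0)/(6·1)=-14/1191, b=Δ0−h0·(2M0+M1)/6=-3559/1191
seg 1: a=1, c=M1/2=-14/397, d=(M2−M1)/(6·1)=70/1191, b=Δ1−h1·(2M1+M2)/6=-3601/1191
seg 2: a=-2, c=M2/2=56/397, d=(M3−M2)/(6·2)=2705/9528, b=Δ2−h2·(2M2+M3)/6=-3475/1191
seg 3: a=-5, c=M3/2=2929/1588, d=(M4−M3)/(6·2)=-5341/9528, b=Δ3−h3·(2M3+M4)/6=2509/2382
seg 4: a=0, c=M4/2=-603/397, d=(M5−M4)/(6·3)=67/397, b=Δ4−h4·(2M4+M5)/6=2030/1191
t_q=7/4 → seg 1, τ=3/4; S=1+-3601/1191·τ+-14/397·τ²+70/1191·τ³=-16041/12704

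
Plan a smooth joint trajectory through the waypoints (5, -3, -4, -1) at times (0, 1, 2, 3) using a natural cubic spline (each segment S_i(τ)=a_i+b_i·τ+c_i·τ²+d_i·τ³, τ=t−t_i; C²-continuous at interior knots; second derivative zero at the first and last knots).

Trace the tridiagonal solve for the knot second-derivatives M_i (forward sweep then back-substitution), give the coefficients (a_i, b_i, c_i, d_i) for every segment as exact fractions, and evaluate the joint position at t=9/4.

Δ: Δ0=-8, Δ1=-1, Δ2=3
row 1: diag=4, rhs=42; c'=1/4, d'=21/2
row 2: denom=4−1·1/4=15/4; d'=(24−1·21/2)/(15/4)=18/5
back: M2=18/5
back: M1=21/2−1/4·18/5=48/5
M: M0=0, M1=48/5, M2=18/5, M3=0
seg 0: a=5, c=M0/2=0, d=(M1−M0)/(6·1)=8/5, b=Δ0−h0·(2M0+M1)/6=-48/5
seg 1: a=-3, c=M1/2=24/5, d=(M2−M1)/(6·1)=-1, b=Δ1−h1·(2M1+M2)/6=-24/5
seg 2: a=-4, c=M2/2=9/5, d=(M3−M2)/(6·1)=-3/5, b=Δ2−h2·(2M2+M3)/6=9/5
t_q=9/4 → seg 2, τ=1/4; S=-4+9/5·τ+9/5·τ²+-3/5·τ³=-1103/320

  seg 0: a=5 b=-48/5 c=0 d=8/5
  seg 1: a=-3 b=-24/5 c=24/5 d=-1
  seg 2: a=-4 b=9/5 c=9/5 d=-3/5
S(9/4) = -1103/320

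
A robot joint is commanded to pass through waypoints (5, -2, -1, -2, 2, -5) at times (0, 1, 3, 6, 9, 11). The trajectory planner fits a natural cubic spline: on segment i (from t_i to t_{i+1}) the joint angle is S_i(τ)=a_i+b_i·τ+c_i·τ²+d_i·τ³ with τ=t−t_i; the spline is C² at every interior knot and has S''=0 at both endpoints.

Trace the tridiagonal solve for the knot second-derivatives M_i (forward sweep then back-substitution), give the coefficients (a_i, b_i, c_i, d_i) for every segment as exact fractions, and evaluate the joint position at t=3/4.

Δ: Δ0=-7, Δ1=1/2, Δ2=-1/3, Δ3=4/3, Δ4=-7/2
row 1: diag=6, rhs=45; c'=1/3, d'=15/2
row 2: denom=10−2·1/3=28/3; d'=(-5−2·15/2)/(28/3)=-15/7
row 3: denom=12−3·9/28=309/28; d'=(10−3·-15/7)/(309/28)=460/309
row 4: denom=10−3·28/103=946/103; d'=(-29−3·460/309)/(946/103)=-3447/946
back: M4=-3447/946
back: M3=460/309−28/103·-3447/946=3518/1419
back: M2=-15/7−9/28·3518/1419=-2781/946
back: M1=15/2−1/3·-2781/946=4011/473
M: M0=0, M1=4011/473, M2=-2781/946, M3=3518/1419, M4=-3447/946, M5=0
seg 0: a=5, c=M0/2=0, d=(M1−M0)/(6·1)=1337/946, b=Δ0−h0·(2M0+M1)/6=-7959/946
seg 1: a=-2, c=M1/2=4011/946, d=(M2−M1)/(6·2)=-3601/3784, b=Δ1−h1·(2M1+M2)/6=-1974/473
seg 2: a=-1, c=M2/2=-2781/1892, d=(M3−M2)/(6·3)=15379/51084, b=Δ2−h2·(2M2+M3)/6=1293/946
seg 3: a=-2, c=M3/2=1759/1419, d=(M4−M3)/(6·3)=-17377/51084, b=Δ3−h3·(2M3+M4)/6=1279/1892
seg 4: a=2, c=M4/2=-3447/1892, d=(M5−M4)/(6·2)=1149/3784, b=Δ4−h4·(2M4+M5)/6=-1013/946
t_q=3/4 → seg 0, τ=3/4; S=5+-7959/946·τ+0·τ²+1337/946·τ³=-43213/60544

  seg 0: a=5 b=-7959/946 c=0 d=1337/946
  seg 1: a=-2 b=-1974/473 c=4011/946 d=-3601/3784
  seg 2: a=-1 b=1293/946 c=-2781/1892 d=15379/51084
  seg 3: a=-2 b=1279/1892 c=1759/1419 d=-17377/51084
  seg 4: a=2 b=-1013/946 c=-3447/1892 d=1149/3784
S(3/4) = -43213/60544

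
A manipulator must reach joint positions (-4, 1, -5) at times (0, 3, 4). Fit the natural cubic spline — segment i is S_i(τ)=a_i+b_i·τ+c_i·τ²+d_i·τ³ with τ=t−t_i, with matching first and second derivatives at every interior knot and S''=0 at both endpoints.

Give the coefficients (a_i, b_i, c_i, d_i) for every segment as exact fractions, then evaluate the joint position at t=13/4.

Δ: Δ0=5/3, Δ1=-6
row 1: diag=8, rhs=-46; c'=1/8, d'=-23/4
back: M1=-23/4
M: M0=0, M1=-23/4, M2=0
seg 0: a=-4, c=M0/2=0, d=(M1−M0)/(6·3)=-23/72, b=Δ0−h0·(2M0+M1)/6=109/24
seg 1: a=1, c=M1/2=-23/8, d=(M2−M1)/(6·1)=23/24, b=Δ1−h1·(2M1+M2)/6=-49/12
t_q=13/4 → seg 1, τ=1/4; S=1+-49/12·τ+-23/8·τ²+23/24·τ³=-95/512

  seg 0: a=-4 b=109/24 c=0 d=-23/72
  seg 1: a=1 b=-49/12 c=-23/8 d=23/24
S(13/4) = -95/512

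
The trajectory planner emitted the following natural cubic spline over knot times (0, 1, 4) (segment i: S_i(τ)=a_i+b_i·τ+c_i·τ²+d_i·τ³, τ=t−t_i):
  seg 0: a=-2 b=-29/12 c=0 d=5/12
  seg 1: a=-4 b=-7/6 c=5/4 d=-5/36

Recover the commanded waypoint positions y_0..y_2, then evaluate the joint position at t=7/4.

y_0=-2 y_1=-4 y_2=0
S(7/4) = -1083/256

y_0 = S_0(0) = a_0 = -2
y_1 = S_1(0) = a_1 = -4
y_2 = S_1(3) = 0
t_q=7/4 is in segment 1 (τ=3/4); S_1(τ)=-1083/256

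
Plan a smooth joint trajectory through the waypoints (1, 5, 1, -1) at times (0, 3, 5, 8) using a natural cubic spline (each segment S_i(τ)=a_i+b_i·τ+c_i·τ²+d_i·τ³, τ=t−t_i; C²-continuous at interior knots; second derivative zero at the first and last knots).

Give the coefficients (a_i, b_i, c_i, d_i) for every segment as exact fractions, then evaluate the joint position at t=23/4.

Δ: Δ0=4/3, Δ1=-2, Δ2=-2/3
row 1: diag=10, rhs=-20; c'=1/5, d'=-2
row 2: denom=10−2·1/5=48/5; d'=(8−2·-2)/(48/5)=5/4
back: M2=5/4
back: M1=-2−1/5·5/4=-9/4
M: M0=0, M1=-9/4, M2=5/4, M3=0
seg 0: a=1, c=M0/2=0, d=(M1−M0)/(6·3)=-1/8, b=Δ0−h0·(2M0+M1)/6=59/24
seg 1: a=5, c=M1/2=-9/8, d=(M2−M1)/(6·2)=7/24, b=Δ1−h1·(2M1+M2)/6=-11/12
seg 2: a=1, c=M2/2=5/8, d=(M3−M2)/(6·3)=-5/72, b=Δ2−h2·(2M2+M3)/6=-23/12
t_q=23/4 → seg 2, τ=3/4; S=1+-23/12·τ+5/8·τ²+-5/72·τ³=-59/512

  seg 0: a=1 b=59/24 c=0 d=-1/8
  seg 1: a=5 b=-11/12 c=-9/8 d=7/24
  seg 2: a=1 b=-23/12 c=5/8 d=-5/72
S(23/4) = -59/512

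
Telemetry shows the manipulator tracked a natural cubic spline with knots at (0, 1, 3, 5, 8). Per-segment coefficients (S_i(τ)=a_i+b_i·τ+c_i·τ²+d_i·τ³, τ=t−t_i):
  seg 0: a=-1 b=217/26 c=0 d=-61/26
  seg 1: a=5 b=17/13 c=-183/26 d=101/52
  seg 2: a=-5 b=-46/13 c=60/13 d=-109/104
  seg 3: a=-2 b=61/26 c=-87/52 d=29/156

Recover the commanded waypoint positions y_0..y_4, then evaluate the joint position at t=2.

y_0 = S_0(0) = a_0 = -1
y_1 = S_1(0) = a_1 = 5
y_2 = S_2(0) = a_2 = -5
y_3 = S_3(0) = a_3 = -2
y_4 = S_3(3) = -5
t_q=2 is in segment 1 (τ=1); S_1(τ)=63/52

y_0=-1 y_1=5 y_2=-5 y_3=-2 y_4=-5
S(2) = 63/52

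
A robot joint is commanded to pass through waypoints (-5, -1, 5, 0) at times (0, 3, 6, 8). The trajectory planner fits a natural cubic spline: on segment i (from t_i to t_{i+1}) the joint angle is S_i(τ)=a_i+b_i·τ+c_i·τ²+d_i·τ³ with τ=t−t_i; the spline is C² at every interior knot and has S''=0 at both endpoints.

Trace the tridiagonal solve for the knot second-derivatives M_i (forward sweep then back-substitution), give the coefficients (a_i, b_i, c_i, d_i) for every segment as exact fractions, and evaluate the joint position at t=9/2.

Δ: Δ0=4/3, Δ1=2, Δ2=-5/2
row 1: diag=12, rhs=4; c'=1/4, d'=1/3
row 2: denom=10−3·1/4=37/4; d'=(-27−3·1/3)/(37/4)=-112/37
back: M2=-112/37
back: M1=1/3−1/4·-112/37=121/111
M: M0=0, M1=121/111, M2=-112/37, M3=0
seg 0: a=-5, c=M0/2=0, d=(M1−M0)/(6·3)=121/1998, b=Δ0−h0·(2M0+M1)/6=175/222
seg 1: a=-1, c=M1/2=121/222, d=(M2−M1)/(6·3)=-457/1998, b=Δ1−h1·(2M1+M2)/6=269/111
seg 2: a=5, c=M2/2=-56/37, d=(M3−M2)/(6·2)=28/111, b=Δ2−h2·(2M2+M3)/6=-107/222
t_q=9/2 → seg 1, τ=3/2; S=-1+269/111·τ+121/222·τ²+-457/1998·τ³=1829/592

  seg 0: a=-5 b=175/222 c=0 d=121/1998
  seg 1: a=-1 b=269/111 c=121/222 d=-457/1998
  seg 2: a=5 b=-107/222 c=-56/37 d=28/111
S(9/2) = 1829/592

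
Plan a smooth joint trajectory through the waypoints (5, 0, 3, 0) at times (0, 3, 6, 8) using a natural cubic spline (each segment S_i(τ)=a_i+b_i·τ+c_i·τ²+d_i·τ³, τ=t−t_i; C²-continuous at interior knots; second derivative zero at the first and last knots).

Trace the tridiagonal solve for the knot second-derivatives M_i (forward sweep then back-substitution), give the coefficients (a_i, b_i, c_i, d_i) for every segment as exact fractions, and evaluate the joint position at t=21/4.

Δ: Δ0=-5/3, Δ1=1, Δ2=-3/2
row 1: diag=12, rhs=16; c'=1/4, d'=4/3
row 2: denom=10−3·1/4=37/4; d'=(-15−3·4/3)/(37/4)=-76/37
back: M2=-76/37
back: M1=4/3−1/4·-76/37=205/111
M: M0=0, M1=205/111, M2=-76/37, M3=0
seg 0: a=5, c=M0/2=0, d=(M1−M0)/(6·3)=205/1998, b=Δ0−h0·(2M0+M1)/6=-575/222
seg 1: a=0, c=M1/2=205/222, d=(M2−M1)/(6·3)=-433/1998, b=Δ1−h1·(2M1+M2)/6=20/111
seg 2: a=3, c=M2/2=-38/37, d=(M3−M2)/(6·2)=19/111, b=Δ2−h2·(2M2+M3)/6=-29/222
t_q=21/4 → seg 1, τ=9/4; S=0+20/111·τ+205/222·τ²+-433/1998·τ³=12369/4736

  seg 0: a=5 b=-575/222 c=0 d=205/1998
  seg 1: a=0 b=20/111 c=205/222 d=-433/1998
  seg 2: a=3 b=-29/222 c=-38/37 d=19/111
S(21/4) = 12369/4736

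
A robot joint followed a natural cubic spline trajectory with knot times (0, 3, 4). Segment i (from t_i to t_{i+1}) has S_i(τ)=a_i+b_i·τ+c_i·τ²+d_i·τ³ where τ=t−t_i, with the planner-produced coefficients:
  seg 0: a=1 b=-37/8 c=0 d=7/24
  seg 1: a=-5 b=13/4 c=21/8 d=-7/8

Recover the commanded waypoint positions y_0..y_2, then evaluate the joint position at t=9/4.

y_0 = S_0(0) = a_0 = 1
y_1 = S_1(0) = a_1 = -5
y_2 = S_1(1) = 0
t_q=9/4 is in segment 0 (τ=9/4); S_0(τ)=-3115/512

y_0=1 y_1=-5 y_2=0
S(9/4) = -3115/512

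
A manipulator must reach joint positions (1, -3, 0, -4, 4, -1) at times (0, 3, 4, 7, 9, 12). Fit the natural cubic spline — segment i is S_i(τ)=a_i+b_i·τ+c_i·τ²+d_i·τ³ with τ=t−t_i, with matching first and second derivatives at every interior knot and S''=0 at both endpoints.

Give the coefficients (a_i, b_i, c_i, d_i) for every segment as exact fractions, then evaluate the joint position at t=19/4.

  seg 0: a=1 b=-493/148 c=0 d=887/3996
  seg 1: a=-3 b=197/74 c=887/444 d=-737/444
  seg 2: a=0 b=745/444 c=-331/111 d=2635/3996
  seg 3: a=-4 b=353/222 c=437/148 d=-97/111
  seg 4: a=4 b=647/222 c=-339/148 d=113/444
S(19/4) = -1333/9472

Δ: Δ0=-4/3, Δ1=3, Δ2=-4/3, Δ3=4, Δ4=-5/3
row 1: diag=8, rhs=26; c'=1/8, d'=13/4
row 2: denom=8−1·1/8=63/8; d'=(-26−1·13/4)/(63/8)=-26/7
row 3: denom=10−3·8/21=62/7; d'=(32−3·-26/7)/(62/7)=151/31
row 4: denom=10−2·7/31=296/31; d'=(-34−2·151/31)/(296/31)=-339/74
back: M4=-339/74
back: M3=151/31−7/31·-339/74=437/74
back: M2=-26/7−8/21·437/74=-662/111
back: M1=13/4−1/8·-662/111=887/222
M: M0=0, M1=887/222, M2=-662/111, M3=437/74, M4=-339/74, M5=0
seg 0: a=1, c=M0/2=0, d=(M1−M0)/(6·3)=887/3996, b=Δ0−h0·(2M0+M1)/6=-493/148
seg 1: a=-3, c=M1/2=887/444, d=(M2−M1)/(6·1)=-737/444, b=Δ1−h1·(2M1+M2)/6=197/74
seg 2: a=0, c=M2/2=-331/111, d=(M3−M2)/(6·3)=2635/3996, b=Δ2−h2·(2M2+M3)/6=745/444
seg 3: a=-4, c=M3/2=437/148, d=(M4−M3)/(6·2)=-97/111, b=Δ3−h3·(2M3+M4)/6=353/222
seg 4: a=4, c=M4/2=-339/148, d=(M5−M4)/(6·3)=113/444, b=Δ4−h4·(2M4+M5)/6=647/222
t_q=19/4 → seg 2, τ=3/4; S=0+745/444·τ+-331/111·τ²+2635/3996·τ³=-1333/9472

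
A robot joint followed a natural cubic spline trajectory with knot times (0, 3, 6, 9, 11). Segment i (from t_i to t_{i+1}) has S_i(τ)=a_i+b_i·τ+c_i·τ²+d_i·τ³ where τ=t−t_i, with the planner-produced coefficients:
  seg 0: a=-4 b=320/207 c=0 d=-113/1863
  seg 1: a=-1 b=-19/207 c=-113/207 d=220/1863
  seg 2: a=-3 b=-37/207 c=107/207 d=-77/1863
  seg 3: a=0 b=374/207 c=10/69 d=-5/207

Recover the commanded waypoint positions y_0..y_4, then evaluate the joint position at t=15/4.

y_0 = S_0(0) = a_0 = -4
y_1 = S_1(0) = a_1 = -1
y_2 = S_2(0) = a_2 = -3
y_3 = S_3(0) = a_3 = 0
y_4 = S_3(2) = 4
t_q=15/4 is in segment 1 (τ=3/4); S_1(τ)=-61/46

y_0=-4 y_1=-1 y_2=-3 y_3=0 y_4=4
S(15/4) = -61/46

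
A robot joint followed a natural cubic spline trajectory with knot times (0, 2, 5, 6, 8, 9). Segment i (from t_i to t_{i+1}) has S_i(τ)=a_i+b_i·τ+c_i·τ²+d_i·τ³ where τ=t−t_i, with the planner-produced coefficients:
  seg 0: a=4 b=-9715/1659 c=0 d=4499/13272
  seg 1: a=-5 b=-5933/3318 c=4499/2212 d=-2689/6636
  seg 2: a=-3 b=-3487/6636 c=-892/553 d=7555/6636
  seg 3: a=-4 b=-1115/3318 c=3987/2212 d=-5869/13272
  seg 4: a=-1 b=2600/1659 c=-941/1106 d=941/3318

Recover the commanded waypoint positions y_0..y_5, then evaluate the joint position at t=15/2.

y_0 = S_0(0) = a_0 = 4
y_1 = S_1(0) = a_1 = -5
y_2 = S_2(0) = a_2 = -3
y_3 = S_3(0) = a_3 = -4
y_4 = S_4(0) = a_4 = -1
y_5 = S_4(1) = 0
t_q=15/2 is in segment 3 (τ=3/2); S_3(τ)=-68697/35392

y_0=4 y_1=-5 y_2=-3 y_3=-4 y_4=-1 y_5=0
S(15/2) = -68697/35392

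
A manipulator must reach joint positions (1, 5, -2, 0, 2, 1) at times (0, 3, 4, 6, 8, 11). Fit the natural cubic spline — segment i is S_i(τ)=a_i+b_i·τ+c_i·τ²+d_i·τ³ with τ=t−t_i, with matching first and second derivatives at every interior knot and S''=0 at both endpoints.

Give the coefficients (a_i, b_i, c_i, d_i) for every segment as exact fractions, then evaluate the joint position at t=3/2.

Δ: Δ0=4/3, Δ1=-7, Δ2=1, Δ3=1, Δ4=-1/3
row 1: diag=8, rhs=-50; c'=1/8, d'=-25/4
row 2: denom=6−1·1/8=47/8; d'=(48−1·-25/4)/(47/8)=434/47
row 3: denom=8−2·16/47=344/47; d'=(0−2·434/47)/(344/47)=-217/86
row 4: denom=10−2·47/172=813/86; d'=(-8−2·-217/86)/(813/86)=-254/813
back: M4=-254/813
back: M3=-217/86−47/172·-254/813=-1982/813
back: M2=434/47−16/47·-1982/813=8182/813
back: M1=-25/4−1/8·8182/813=-6104/813
M: M0=0, M1=-6104/813, M2=8182/813, M3=-1982/813, M4=-254/813, M5=0
seg 0: a=1, c=M0/2=0, d=(M1−M0)/(6·3)=-3052/7317, b=Δ0−h0·(2M0+M1)/6=4136/813
seg 1: a=5, c=M1/2=-3052/813, d=(M2−M1)/(6·1)=2381/813, b=Δ1−h1·(2M1+M2)/6=-5020/813
seg 2: a=-2, c=M2/2=4091/813, d=(M3−M2)/(6·2)=-847/813, b=Δ2−h2·(2M2+M3)/6=-1327/271
seg 3: a=0, c=M3/2=-991/813, d=(M4−M3)/(6·2)=48/271, b=Δ3−h3·(2M3+M4)/6=2219/813
seg 4: a=2, c=M4/2=-127/813, d=(M5−M4)/(6·3)=127/7317, b=Δ4−h4·(2M4+M5)/6=-17/813
t_q=3/2 → seg 0, τ=3/2; S=1+4136/813·τ+0·τ²+-3052/7317·τ³=3915/542

  seg 0: a=1 b=4136/813 c=0 d=-3052/7317
  seg 1: a=5 b=-5020/813 c=-3052/813 d=2381/813
  seg 2: a=-2 b=-1327/271 c=4091/813 d=-847/813
  seg 3: a=0 b=2219/813 c=-991/813 d=48/271
  seg 4: a=2 b=-17/813 c=-127/813 d=127/7317
S(3/2) = 3915/542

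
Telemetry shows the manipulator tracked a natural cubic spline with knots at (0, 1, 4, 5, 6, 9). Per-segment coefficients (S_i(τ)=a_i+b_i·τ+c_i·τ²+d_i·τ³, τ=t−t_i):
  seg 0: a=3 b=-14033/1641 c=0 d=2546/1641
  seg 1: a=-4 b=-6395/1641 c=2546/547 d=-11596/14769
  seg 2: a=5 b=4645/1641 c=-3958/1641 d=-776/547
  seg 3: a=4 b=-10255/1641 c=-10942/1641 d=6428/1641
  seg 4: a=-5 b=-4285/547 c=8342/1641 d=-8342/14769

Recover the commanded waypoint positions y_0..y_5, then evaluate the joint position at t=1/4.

y_0=3 y_1=-4 y_2=5 y_3=4 y_4=-5 y_5=2
S(1/4) = 15515/17504

y_0 = S_0(0) = a_0 = 3
y_1 = S_1(0) = a_1 = -4
y_2 = S_2(0) = a_2 = 5
y_3 = S_3(0) = a_3 = 4
y_4 = S_4(0) = a_4 = -5
y_5 = S_4(3) = 2
t_q=1/4 is in segment 0 (τ=1/4); S_0(τ)=15515/17504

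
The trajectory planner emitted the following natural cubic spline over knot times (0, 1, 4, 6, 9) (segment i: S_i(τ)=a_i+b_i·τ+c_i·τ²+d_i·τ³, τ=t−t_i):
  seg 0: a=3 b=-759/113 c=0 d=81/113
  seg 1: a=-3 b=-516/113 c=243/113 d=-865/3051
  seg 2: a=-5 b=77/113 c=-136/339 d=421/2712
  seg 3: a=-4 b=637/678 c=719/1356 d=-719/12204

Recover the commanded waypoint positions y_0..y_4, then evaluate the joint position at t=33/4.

y_0 = S_0(0) = a_0 = 3
y_1 = S_1(0) = a_1 = -3
y_2 = S_2(0) = a_2 = -5
y_3 = S_3(0) = a_3 = -4
y_4 = S_3(3) = 2
t_q=33/4 is in segment 3 (τ=9/4); S_3(τ)=3679/28928

y_0=3 y_1=-3 y_2=-5 y_3=-4 y_4=2
S(33/4) = 3679/28928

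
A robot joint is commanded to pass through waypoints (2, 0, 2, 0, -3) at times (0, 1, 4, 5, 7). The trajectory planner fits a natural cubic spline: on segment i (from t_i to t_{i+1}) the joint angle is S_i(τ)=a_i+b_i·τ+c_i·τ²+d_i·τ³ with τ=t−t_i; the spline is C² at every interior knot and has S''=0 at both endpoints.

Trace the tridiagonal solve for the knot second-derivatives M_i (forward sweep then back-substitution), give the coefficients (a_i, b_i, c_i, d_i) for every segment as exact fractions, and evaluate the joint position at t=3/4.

  seg 0: a=2 b=-4913/1932 c=0 d=1049/1932
  seg 1: a=0 b=-883/966 c=1049/644 d=-2129/5796
  seg 2: a=2 b=-2045/1932 c=-270/161 d=203/276
  seg 3: a=0 b=-2131/966 c=341/644 d=-341/3864
S(3/4) = 1895/5888

Δ: Δ0=-2, Δ1=2/3, Δ2=-2, Δ3=-3/2
row 1: diag=8, rhs=16; c'=3/8, d'=2
row 2: denom=8−3·3/8=55/8; d'=(-16−3·2)/(55/8)=-16/5
row 3: denom=6−1·8/55=322/55; d'=(3−1·-16/5)/(322/55)=341/322
back: M3=341/322
back: M2=-16/5−8/55·341/322=-540/161
back: M1=2−3/8·-540/161=1049/322
M: M0=0, M1=1049/322, M2=-540/161, M3=341/322, M4=0
seg 0: a=2, c=M0/2=0, d=(M1−M0)/(6·1)=1049/1932, b=Δ0−h0·(2M0+M1)/6=-4913/1932
seg 1: a=0, c=M1/2=1049/644, d=(M2−M1)/(6·3)=-2129/5796, b=Δ1−h1·(2M1+M2)/6=-883/966
seg 2: a=2, c=M2/2=-270/161, d=(M3−M2)/(6·1)=203/276, b=Δ2−h2·(2M2+M3)/6=-2045/1932
seg 3: a=0, c=M3/2=341/644, d=(M4−M3)/(6·2)=-341/3864, b=Δ3−h3·(2M3+M4)/6=-2131/966
t_q=3/4 → seg 0, τ=3/4; S=2+-4913/1932·τ+0·τ²+1049/1932·τ³=1895/5888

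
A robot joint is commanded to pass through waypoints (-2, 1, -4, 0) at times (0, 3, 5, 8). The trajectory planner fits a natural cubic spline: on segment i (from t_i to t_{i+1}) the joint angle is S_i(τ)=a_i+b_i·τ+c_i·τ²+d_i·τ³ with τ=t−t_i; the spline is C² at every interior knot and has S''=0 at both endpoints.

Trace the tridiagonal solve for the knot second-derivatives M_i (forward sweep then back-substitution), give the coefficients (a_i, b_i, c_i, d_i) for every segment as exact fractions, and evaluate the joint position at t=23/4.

Δ: Δ0=1, Δ1=-5/2, Δ2=4/3
row 1: diag=10, rhs=-21; c'=1/5, d'=-21/10
row 2: denom=10−2·1/5=48/5; d'=(23−2·-21/10)/(48/5)=17/6
back: M2=17/6
back: M1=-21/10−1/5·17/6=-8/3
M: M0=0, M1=-8/3, M2=17/6, M3=0
seg 0: a=-2, c=M0/2=0, d=(M1−M0)/(6·3)=-4/27, b=Δ0−h0·(2M0+M1)/6=7/3
seg 1: a=1, c=M1/2=-4/3, d=(M2−M1)/(6·2)=11/24, b=Δ1−h1·(2M1+M2)/6=-5/3
seg 2: a=-4, c=M2/2=17/12, d=(M3−M2)/(6·3)=-17/108, b=Δ2−h2·(2M2+M3)/6=-3/2
t_q=23/4 → seg 2, τ=3/4; S=-4+-3/2·τ+17/12·τ²+-17/108·τ³=-1125/256

  seg 0: a=-2 b=7/3 c=0 d=-4/27
  seg 1: a=1 b=-5/3 c=-4/3 d=11/24
  seg 2: a=-4 b=-3/2 c=17/12 d=-17/108
S(23/4) = -1125/256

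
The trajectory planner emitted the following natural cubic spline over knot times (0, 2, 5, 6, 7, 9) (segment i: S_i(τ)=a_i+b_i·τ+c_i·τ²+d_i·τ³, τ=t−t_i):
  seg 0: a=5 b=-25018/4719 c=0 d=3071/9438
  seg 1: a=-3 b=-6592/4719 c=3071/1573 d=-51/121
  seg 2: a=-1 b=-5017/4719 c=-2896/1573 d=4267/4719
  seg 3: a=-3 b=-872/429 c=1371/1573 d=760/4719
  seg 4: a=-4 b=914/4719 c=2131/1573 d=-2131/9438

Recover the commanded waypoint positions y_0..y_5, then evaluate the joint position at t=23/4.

y_0 = S_0(0) = a_0 = 5
y_1 = S_1(0) = a_1 = -3
y_2 = S_2(0) = a_2 = -1
y_3 = S_3(0) = a_3 = -3
y_4 = S_4(0) = a_4 = -4
y_5 = S_4(2) = 0
t_q=23/4 is in segment 2 (τ=3/4); S_2(τ)=-246797/100672

y_0=5 y_1=-3 y_2=-1 y_3=-3 y_4=-4 y_5=0
S(23/4) = -246797/100672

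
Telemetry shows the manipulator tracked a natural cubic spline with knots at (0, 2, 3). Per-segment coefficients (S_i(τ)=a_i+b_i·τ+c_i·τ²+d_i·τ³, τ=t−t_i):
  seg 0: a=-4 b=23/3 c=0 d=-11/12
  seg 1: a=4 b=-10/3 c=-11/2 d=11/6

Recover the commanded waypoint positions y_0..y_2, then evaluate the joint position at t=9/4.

y_0=-4 y_1=4 y_2=-3
S(9/4) = 365/128

y_0 = S_0(0) = a_0 = -4
y_1 = S_1(0) = a_1 = 4
y_2 = S_1(1) = -3
t_q=9/4 is in segment 1 (τ=1/4); S_1(τ)=365/128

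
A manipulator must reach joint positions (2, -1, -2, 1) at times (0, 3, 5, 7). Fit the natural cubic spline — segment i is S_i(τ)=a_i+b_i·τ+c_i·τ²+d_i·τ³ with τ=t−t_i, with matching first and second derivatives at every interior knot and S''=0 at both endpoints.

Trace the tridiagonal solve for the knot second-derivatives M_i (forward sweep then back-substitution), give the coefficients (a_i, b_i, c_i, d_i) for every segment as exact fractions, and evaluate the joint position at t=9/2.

  seg 0: a=2 b=-1 c=0 d=0
  seg 1: a=-1 b=-1 c=0 d=1/8
  seg 2: a=-2 b=1/2 c=3/4 d=-1/8
S(9/2) = -133/64

Δ: Δ0=-1, Δ1=-1/2, Δ2=3/2
row 1: diag=10, rhs=3; c'=1/5, d'=3/10
row 2: denom=8−2·1/5=38/5; d'=(12−2·3/10)/(38/5)=3/2
back: M2=3/2
back: M1=3/10−1/5·3/2=0
M: M0=0, M1=0, M2=3/2, M3=0
seg 0: a=2, c=M0/2=0, d=(M1−M0)/(6·3)=0, b=Δ0−h0·(2M0+M1)/6=-1
seg 1: a=-1, c=M1/2=0, d=(M2−M1)/(6·2)=1/8, b=Δ1−h1·(2M1+M2)/6=-1
seg 2: a=-2, c=M2/2=3/4, d=(M3−M2)/(6·2)=-1/8, b=Δ2−h2·(2M2+M3)/6=1/2
t_q=9/2 → seg 1, τ=3/2; S=-1+-1·τ+0·τ²+1/8·τ³=-133/64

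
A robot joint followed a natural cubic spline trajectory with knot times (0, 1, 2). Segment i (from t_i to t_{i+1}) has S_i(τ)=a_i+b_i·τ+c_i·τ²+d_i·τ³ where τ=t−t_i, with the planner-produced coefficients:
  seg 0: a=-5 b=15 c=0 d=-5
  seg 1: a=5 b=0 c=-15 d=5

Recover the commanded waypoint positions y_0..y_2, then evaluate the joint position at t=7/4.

y_0 = S_0(0) = a_0 = -5
y_1 = S_1(0) = a_1 = 5
y_2 = S_1(1) = -5
t_q=7/4 is in segment 1 (τ=3/4); S_1(τ)=-85/64

y_0=-5 y_1=5 y_2=-5
S(7/4) = -85/64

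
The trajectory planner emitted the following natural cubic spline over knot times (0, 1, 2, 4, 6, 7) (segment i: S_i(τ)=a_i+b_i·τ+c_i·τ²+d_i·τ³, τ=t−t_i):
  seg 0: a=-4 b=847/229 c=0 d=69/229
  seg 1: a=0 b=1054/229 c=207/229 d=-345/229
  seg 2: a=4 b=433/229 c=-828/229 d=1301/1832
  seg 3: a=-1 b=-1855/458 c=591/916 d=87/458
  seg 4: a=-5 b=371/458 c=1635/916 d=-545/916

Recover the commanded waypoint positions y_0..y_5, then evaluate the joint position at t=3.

y_0=-4 y_1=0 y_2=4 y_3=-1 y_4=-5 y_5=-3
S(3) = 5469/1832

y_0 = S_0(0) = a_0 = -4
y_1 = S_1(0) = a_1 = 0
y_2 = S_2(0) = a_2 = 4
y_3 = S_3(0) = a_3 = -1
y_4 = S_4(0) = a_4 = -5
y_5 = S_4(1) = -3
t_q=3 is in segment 2 (τ=1); S_2(τ)=5469/1832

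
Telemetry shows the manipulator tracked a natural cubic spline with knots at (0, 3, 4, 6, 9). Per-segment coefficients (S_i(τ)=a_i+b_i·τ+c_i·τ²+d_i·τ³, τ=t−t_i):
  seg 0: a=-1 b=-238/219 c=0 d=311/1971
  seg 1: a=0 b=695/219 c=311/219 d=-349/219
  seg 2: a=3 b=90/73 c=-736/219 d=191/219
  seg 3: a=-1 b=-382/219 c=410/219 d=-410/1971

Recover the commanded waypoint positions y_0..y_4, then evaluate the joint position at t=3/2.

y_0=-1 y_1=0 y_2=3 y_3=-1 y_4=5
S(3/2) = -1225/584

y_0 = S_0(0) = a_0 = -1
y_1 = S_1(0) = a_1 = 0
y_2 = S_2(0) = a_2 = 3
y_3 = S_3(0) = a_3 = -1
y_4 = S_3(3) = 5
t_q=3/2 is in segment 0 (τ=3/2); S_0(τ)=-1225/584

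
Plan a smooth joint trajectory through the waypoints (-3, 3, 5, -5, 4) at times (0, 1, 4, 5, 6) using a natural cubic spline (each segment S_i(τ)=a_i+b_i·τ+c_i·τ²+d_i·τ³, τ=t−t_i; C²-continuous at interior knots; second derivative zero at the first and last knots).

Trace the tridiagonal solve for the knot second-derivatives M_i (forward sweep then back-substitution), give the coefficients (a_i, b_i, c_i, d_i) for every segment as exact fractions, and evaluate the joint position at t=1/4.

  seg 0: a=-3 b=3757/636 c=0 d=59/636
  seg 1: a=3 b=1967/318 c=59/212 d=-449/636
  seg 2: a=5 b=-7127/636 c=-322/53 d=4631/636
  seg 3: a=-5 b=-481/318 c=3343/212 d=-3343/636
S(1/4) = -20647/13568

Δ: Δ0=6, Δ1=2/3, Δ2=-10, Δ3=9
row 1: diag=8, rhs=-32; c'=3/8, d'=-4
row 2: denom=8−3·3/8=55/8; d'=(-64−3·-4)/(55/8)=-416/55
row 3: denom=4−1·8/55=212/55; d'=(114−1·-416/55)/(212/55)=3343/106
back: M3=3343/106
back: M2=-416/55−8/55·3343/106=-644/53
back: M1=-4−3/8·-644/53=59/106
M: M0=0, M1=59/106, M2=-644/53, M3=3343/106, M4=0
seg 0: a=-3, c=M0/2=0, d=(M1−M0)/(6·1)=59/636, b=Δ0−h0·(2M0+M1)/6=3757/636
seg 1: a=3, c=M1/2=59/212, d=(M2−M1)/(6·3)=-449/636, b=Δ1−h1·(2M1+M2)/6=1967/318
seg 2: a=5, c=M2/2=-322/53, d=(M3−M2)/(6·1)=4631/636, b=Δ2−h2·(2M2+M3)/6=-7127/636
seg 3: a=-5, c=M3/2=3343/212, d=(M4−M3)/(6·1)=-3343/636, b=Δ3−h3·(2M3+M4)/6=-481/318
t_q=1/4 → seg 0, τ=1/4; S=-3+3757/636·τ+0·τ²+59/636·τ³=-20647/13568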